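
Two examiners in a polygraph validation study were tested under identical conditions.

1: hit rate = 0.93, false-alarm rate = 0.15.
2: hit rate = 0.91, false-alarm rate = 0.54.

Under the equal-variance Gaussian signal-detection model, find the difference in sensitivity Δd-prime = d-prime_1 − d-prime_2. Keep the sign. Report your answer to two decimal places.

Δd-prime = 1.27

1: z(0.93) = 1.476, z(0.15) = -1.036, d' = 2.512
2: z(0.91) = 1.341, z(0.54) = 0.100, d' = 1.241
Δd' = d'_1 − d'_2 = 2.512 − 1.241 = 1.271
1 has the higher sensitivity.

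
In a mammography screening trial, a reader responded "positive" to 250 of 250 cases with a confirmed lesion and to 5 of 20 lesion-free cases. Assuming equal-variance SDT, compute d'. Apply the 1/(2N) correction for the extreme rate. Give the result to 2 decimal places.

d' = 3.55

The hit rate is 250/250 = 1, so apply the 1/(2N) correction: H → 1 − 1/(2·250) = 0.99800.
z(H) = z(0.99800) = 2.878
z(FA) = z(0.25000) = -0.674
d' = 2.878 − (-0.674) = 3.552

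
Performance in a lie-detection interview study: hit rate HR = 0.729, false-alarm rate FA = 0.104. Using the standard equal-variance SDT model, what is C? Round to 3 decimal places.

C = 0.325

z(0.729) = 0.6098, z(0.104) = -1.2591
c = −½·[z(H) + z(FA)] = −0.5 × (0.6098 + (-1.2591)) = 0.32465
c > 0: the interviewer has a conservative response bias.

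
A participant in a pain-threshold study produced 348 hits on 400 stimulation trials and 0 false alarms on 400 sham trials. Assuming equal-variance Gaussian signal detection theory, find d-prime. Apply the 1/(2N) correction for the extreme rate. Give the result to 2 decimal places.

The false-alarm rate is 0/400 = 0, so apply the 1/(2N) correction: FA → 1/(2·400) = 0.00125.
z(H) = z(0.87000) = 1.126
z(FA) = z(0.00125) = -3.023
d' = 1.126 − (-3.023) = 4.149

d-prime = 4.15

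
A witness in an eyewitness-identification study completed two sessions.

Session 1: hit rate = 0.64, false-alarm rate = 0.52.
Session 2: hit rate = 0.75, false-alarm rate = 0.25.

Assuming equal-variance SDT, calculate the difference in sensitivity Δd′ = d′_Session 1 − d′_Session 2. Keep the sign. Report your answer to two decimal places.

Session 1: z(0.64) = 0.358, z(0.52) = 0.050, d' = 0.308
Session 2: z(0.75) = 0.674, z(0.25) = -0.674, d' = 1.348
Δd' = d'_Session 1 − d'_Session 2 = 0.308 − 1.348 = -1.040
Session 2 has the higher sensitivity.

Δd′ = -1.04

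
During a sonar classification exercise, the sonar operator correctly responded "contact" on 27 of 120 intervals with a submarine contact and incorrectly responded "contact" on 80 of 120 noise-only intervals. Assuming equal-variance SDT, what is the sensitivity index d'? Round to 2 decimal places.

H = 27/120 = 0.2250
FA = 80/120 = 0.6667
Φ⁻¹(H) = -0.7554
Φ⁻¹(FA) = 0.4308
d' = z(H) − z(FA) = -0.7554 − 0.4308 = -1.1862

d' = -1.19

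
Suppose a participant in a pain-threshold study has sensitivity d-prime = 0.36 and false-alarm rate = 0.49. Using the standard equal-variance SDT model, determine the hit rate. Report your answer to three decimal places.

hit rate = 0.631

z(false-alarm rate) = z(0.49) = -0.0251
z(H) = z(FA) + d' = -0.0251 + 0.36 = 0.3349
hit rate = Φ(0.3349) = 0.6311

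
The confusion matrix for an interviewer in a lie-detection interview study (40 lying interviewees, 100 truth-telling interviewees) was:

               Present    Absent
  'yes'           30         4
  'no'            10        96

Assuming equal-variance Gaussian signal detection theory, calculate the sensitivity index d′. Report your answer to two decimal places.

H = 30/40 = 0.7500
FA = 4/100 = 0.0400
z(H) = 0.674
z(FA) = -1.751
d' = z(H) − z(FA) = 0.674 − (-1.751) = 2.425

d′ = 2.43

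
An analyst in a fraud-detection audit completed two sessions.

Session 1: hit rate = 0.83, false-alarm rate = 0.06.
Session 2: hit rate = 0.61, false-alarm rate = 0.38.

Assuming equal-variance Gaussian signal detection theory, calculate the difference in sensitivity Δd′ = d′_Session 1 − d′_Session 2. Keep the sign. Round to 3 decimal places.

Session 1: z(0.83) = 0.9542, z(0.06) = -1.5548, d' = 2.5090
Session 2: z(0.61) = 0.2793, z(0.38) = -0.3055, d' = 0.5848
Δd' = d'_Session 1 − d'_Session 2 = 2.5090 − 0.5848 = 1.9242
Session 1 has the higher sensitivity.

Δd′ = 1.924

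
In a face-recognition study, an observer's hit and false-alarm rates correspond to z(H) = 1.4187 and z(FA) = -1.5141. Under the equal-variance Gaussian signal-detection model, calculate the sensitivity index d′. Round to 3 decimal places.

d′ = 2.933

d' = z(H) − z(FA) = 1.4187 − (-1.5141) = 2.9328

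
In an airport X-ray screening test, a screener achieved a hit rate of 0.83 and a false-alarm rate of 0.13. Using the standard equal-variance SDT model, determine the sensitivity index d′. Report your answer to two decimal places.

d′ = 2.08

z(H) = z(0.83) = 0.9542
z(FA) = z(0.13) = -1.1264
d' = z(H) − z(FA) = 0.9542 − (-1.1264) = 2.0806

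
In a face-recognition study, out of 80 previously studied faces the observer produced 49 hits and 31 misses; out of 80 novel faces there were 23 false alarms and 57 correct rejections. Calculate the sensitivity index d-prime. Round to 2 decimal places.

H = 49/80 = 0.6125
FA = 23/80 = 0.2875
Φ⁻¹(H) = 0.286
Φ⁻¹(FA) = -0.561
d' = z(H) − z(FA) = 0.286 − (-0.561) = 0.847

d-prime = 0.85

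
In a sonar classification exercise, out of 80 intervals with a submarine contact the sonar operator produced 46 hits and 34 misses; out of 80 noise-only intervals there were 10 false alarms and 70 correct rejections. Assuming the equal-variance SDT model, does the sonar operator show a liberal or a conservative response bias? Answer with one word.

z(H) = 0.189, z(FA) = -1.150
c = −½·(z(H) + z(FA)) = 0.4805
c > 0 → conservative criterion (biased toward responding “no”).

conservative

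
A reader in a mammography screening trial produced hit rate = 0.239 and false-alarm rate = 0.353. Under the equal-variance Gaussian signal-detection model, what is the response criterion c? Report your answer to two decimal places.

z(0.239) = -0.7095, z(0.353) = -0.3772
c = −½·[z(H) + z(FA)] = −0.5 × (-0.7095 + (-0.3772)) = 0.54335

c = 0.54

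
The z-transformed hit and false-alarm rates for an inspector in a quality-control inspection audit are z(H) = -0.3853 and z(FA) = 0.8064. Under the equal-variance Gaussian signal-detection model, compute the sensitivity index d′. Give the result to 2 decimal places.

d' = z(H) − z(FA) = -0.3853 − 0.8064 = -1.1917

d′ = -1.19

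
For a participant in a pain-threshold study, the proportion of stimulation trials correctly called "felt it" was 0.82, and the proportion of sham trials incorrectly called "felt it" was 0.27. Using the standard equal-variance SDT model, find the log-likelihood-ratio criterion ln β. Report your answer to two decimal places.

ln β = -0.23

z(H) = 0.915
z(FA) = -0.613
ln β = −½·[z(H)² − z(FA)²] = −0.5 × (0.837 − 0.376) = -0.2305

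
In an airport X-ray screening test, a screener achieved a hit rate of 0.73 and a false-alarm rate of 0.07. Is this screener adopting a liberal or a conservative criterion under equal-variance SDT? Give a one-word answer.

conservative

z(H) = 0.613, z(FA) = -1.476
c = −½·(z(H) + z(FA)) = 0.4315
c > 0 → conservative criterion (biased toward responding “no”).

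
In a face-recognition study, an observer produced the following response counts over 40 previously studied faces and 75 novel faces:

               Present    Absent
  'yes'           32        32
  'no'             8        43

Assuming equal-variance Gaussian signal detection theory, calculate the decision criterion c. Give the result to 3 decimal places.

H = 32/40 = 0.8000
FA = 32/75 = 0.4267
Φ⁻¹(H) = Φ⁻¹(0.8000) = 0.8416
Φ⁻¹(FA) = Φ⁻¹(0.4267) = -0.1848
c = −½·[z(H) + z(FA)] = −0.5 × (0.8416 + (-0.1848)) = -0.3284

c = -0.328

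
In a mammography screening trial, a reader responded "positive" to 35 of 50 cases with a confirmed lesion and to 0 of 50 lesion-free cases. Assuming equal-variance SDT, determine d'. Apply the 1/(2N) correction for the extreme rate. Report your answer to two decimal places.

The false-alarm rate is 0/50 = 0, so apply the 1/(2N) correction: FA → 1/(2·50) = 0.01000.
z(H) = z(0.70000) = 0.524
z(FA) = z(0.01000) = -2.326
d' = 0.524 − (-2.326) = 2.850

d' = 2.85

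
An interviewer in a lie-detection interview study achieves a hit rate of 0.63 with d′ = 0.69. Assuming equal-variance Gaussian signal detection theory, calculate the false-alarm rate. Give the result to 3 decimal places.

z(hit rate) = z(0.63) = 0.3319
z(FA) = z(H) − d' = 0.3319 − 0.69 = -0.3581
false-alarm rate = Φ(-0.3581) = 0.3601

false-alarm rate = 0.360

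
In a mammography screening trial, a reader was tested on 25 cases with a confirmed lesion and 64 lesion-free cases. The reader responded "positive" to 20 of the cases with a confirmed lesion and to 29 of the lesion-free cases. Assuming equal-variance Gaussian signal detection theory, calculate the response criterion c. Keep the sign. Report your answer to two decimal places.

c = -0.36

H = 20/25 = 0.8000
FA = 29/64 = 0.4531
Φ⁻¹(0.8000) = 0.842, Φ⁻¹(0.4531) = -0.118
c = −½·[z(H) + z(FA)] = −0.5 × (0.842 + (-0.118)) = -0.362
c < 0: the reader has a liberal response bias.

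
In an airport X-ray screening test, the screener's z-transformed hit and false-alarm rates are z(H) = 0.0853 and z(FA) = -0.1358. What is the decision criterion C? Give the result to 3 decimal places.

c = −½·[z(H) + z(FA)] = −½·(0.0853 + (-0.1358)) = 0.02525

C = 0.025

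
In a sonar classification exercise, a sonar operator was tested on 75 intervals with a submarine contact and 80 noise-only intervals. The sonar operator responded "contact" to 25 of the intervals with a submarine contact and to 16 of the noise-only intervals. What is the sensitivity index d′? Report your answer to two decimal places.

H = 25/75 = 0.3333
FA = 16/80 = 0.2000
z(H) = -0.4308
z(FA) = -0.8416
d' = z(H) − z(FA) = -0.4308 − (-0.8416) = 0.4108

d′ = 0.41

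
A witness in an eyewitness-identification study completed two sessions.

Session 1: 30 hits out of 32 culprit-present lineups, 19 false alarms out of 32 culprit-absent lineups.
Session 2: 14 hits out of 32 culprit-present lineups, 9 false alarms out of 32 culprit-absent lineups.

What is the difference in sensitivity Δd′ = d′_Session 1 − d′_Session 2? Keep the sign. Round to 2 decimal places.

Session 1: z(0.9375) = 1.534, z(0.5938) = 0.237, d' = 1.297
Session 2: z(0.4375) = -0.157, z(0.2812) = -0.579, d' = 0.422
Δd' = d'_Session 1 − d'_Session 2 = 1.297 − 0.422 = 0.875
Session 1 has the higher sensitivity.

Δd′ = 0.88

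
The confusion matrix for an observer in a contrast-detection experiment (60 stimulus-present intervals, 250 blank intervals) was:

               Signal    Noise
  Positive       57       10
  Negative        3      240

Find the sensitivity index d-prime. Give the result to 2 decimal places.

d-prime = 3.40

H = 57/60 = 0.9500
FA = 10/250 = 0.0400
Φ⁻¹(H) = Φ⁻¹(0.9500) = 1.6449
Φ⁻¹(FA) = Φ⁻¹(0.0400) = -1.7507
d' = z(H) − z(FA) = 1.6449 − (-1.7507) = 3.3956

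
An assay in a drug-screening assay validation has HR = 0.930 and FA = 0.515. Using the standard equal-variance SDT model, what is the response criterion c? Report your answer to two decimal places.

c = -0.76

z(H) = z(0.930) = 1.4758
z(FA) = z(0.515) = 0.0376
c = −½·[z(H) + z(FA)] = −0.5 × (1.4758 + 0.0376) = -0.7567
c < 0: the assay has a liberal response bias.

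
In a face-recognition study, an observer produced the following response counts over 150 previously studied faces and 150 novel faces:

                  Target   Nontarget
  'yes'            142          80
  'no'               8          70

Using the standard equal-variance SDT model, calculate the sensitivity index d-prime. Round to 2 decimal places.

H = 142/150 = 0.9467
FA = 80/150 = 0.5333
z(H) = z(0.9467) = 1.6137
z(FA) = z(0.5333) = 0.0836
d' = z(H) − z(FA) = 1.6137 − 0.0836 = 1.5301

d-prime = 1.53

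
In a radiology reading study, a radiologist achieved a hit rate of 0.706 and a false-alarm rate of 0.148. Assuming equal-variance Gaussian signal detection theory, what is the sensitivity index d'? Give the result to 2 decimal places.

z(H) = z(0.706) = 0.5417
z(FA) = z(0.148) = -1.0450
d' = z(H) − z(FA) = 0.5417 − (-1.0450) = 1.5867

d' = 1.59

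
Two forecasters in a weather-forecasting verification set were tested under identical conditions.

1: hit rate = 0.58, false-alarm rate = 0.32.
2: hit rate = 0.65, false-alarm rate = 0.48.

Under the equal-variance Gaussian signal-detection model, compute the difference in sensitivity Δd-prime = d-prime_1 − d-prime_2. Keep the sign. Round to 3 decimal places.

1: z(0.58) = 0.2019, z(0.32) = -0.4677, d' = 0.6696
2: z(0.65) = 0.3853, z(0.48) = -0.0502, d' = 0.4355
Δd' = d'_1 − d'_2 = 0.6696 − 0.4355 = 0.2341
1 has the higher sensitivity.

Δd-prime = 0.234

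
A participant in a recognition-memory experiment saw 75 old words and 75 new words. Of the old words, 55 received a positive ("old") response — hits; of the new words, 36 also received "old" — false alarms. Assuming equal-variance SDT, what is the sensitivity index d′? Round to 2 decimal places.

d′ = 0.67

H = 55/75 = 0.7333
FA = 36/75 = 0.4800
z(H) = z(0.7333) = 0.6228
z(FA) = z(0.4800) = -0.0502
d' = z(H) − z(FA) = 0.6228 − (-0.0502) = 0.6730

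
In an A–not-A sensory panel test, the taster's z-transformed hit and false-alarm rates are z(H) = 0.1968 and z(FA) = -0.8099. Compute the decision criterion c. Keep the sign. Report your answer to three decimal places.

c = −½·[z(H) + z(FA)] = −½·(0.1968 + (-0.8099)) = 0.30655
c > 0: the taster has a conservative response bias.

c = 0.307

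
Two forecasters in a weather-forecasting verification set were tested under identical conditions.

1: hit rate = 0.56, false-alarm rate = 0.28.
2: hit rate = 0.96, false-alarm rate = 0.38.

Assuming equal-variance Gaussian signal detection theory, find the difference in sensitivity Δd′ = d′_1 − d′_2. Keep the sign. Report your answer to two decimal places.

Δd′ = -1.32

1: z(0.56) = 0.151, z(0.28) = -0.583, d' = 0.734
2: z(0.96) = 1.751, z(0.38) = -0.305, d' = 2.056
Δd' = d'_1 − d'_2 = 0.734 − 2.056 = -1.322
2 has the higher sensitivity.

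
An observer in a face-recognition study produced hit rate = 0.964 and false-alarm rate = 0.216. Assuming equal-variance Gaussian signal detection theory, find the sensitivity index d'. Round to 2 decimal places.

z(H) = 1.7991
z(FA) = -0.7858
d' = z(H) − z(FA) = 1.7991 − (-0.7858) = 2.5849

d' = 2.58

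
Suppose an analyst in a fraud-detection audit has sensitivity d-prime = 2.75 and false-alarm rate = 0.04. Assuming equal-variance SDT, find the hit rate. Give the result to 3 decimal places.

z(false-alarm rate) = z(0.04) = -1.7507
z(H) = z(FA) + d' = -1.7507 + 2.75 = 0.9993
hit rate = Φ(0.9993) = 0.8412

hit rate = 0.841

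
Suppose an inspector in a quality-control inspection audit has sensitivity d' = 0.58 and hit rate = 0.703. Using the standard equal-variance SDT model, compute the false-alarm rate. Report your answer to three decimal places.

false-alarm rate = 0.481

z(hit rate) = z(0.703) = 0.5330
z(FA) = z(H) − d' = 0.5330 − 0.58 = -0.0470
false-alarm rate = Φ(-0.0470) = 0.4813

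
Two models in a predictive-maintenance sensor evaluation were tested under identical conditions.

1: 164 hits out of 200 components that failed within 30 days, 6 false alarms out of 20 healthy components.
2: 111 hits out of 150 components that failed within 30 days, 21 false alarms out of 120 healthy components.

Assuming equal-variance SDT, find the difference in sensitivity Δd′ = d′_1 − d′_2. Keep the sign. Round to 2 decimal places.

1: z(0.8200) = 0.915, z(0.3000) = -0.524, d' = 1.439
2: z(0.7400) = 0.643, z(0.1750) = -0.935, d' = 1.578
Δd' = d'_1 − d'_2 = 1.439 − 1.578 = -0.139
2 has the higher sensitivity.

Δd′ = -0.14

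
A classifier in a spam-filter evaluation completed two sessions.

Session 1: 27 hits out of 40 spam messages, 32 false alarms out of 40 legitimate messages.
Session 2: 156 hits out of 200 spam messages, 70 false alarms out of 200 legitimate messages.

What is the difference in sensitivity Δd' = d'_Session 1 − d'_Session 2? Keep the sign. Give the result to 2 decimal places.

Session 1: z(0.6750) = 0.454, z(0.8000) = 0.842, d' = -0.388
Session 2: z(0.7800) = 0.772, z(0.3500) = -0.385, d' = 1.157
Δd' = d'_Session 1 − d'_Session 2 = -0.388 − 1.157 = -1.545
Session 2 has the higher sensitivity.

Δd' = -1.55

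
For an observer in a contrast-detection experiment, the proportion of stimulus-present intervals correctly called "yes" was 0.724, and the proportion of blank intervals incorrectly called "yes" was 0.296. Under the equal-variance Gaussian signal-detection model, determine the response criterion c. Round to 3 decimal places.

z(0.724) = 0.5948, z(0.296) = -0.5359
c = −½·[z(H) + z(FA)] = −0.5 × (0.5948 + (-0.5359)) = -0.02945
c < 0: the observer has a liberal response bias.

c = -0.029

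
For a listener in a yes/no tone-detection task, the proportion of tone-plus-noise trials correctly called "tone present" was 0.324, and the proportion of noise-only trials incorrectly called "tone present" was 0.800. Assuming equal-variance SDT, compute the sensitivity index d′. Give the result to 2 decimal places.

d′ = -1.30

z(H) = -0.4565
z(FA) = 0.8416
d' = z(H) − z(FA) = -0.4565 − 0.8416 = -1.2981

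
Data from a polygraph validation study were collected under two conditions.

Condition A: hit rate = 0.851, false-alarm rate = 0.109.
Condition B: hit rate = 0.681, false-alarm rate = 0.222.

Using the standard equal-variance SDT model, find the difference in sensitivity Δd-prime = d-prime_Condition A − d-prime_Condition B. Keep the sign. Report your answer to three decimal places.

Condition A: z(0.851) = 1.0407, z(0.109) = -1.2319, d' = 2.2726
Condition B: z(0.681) = 0.4705, z(0.222) = -0.7655, d' = 1.2360
Δd' = d'_Condition A − d'_Condition B = 2.2726 − 1.2360 = 1.0366
Condition A has the higher sensitivity.

Δd-prime = 1.037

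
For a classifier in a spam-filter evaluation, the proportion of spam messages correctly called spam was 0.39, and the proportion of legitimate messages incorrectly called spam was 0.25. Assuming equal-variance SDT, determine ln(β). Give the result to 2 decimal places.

z(0.39) = -0.279, z(0.25) = -0.674
ln β = −½·[z(H)² − z(FA)²] = −0.5 × (0.078 − 0.454) = 0.188

ln β = 0.19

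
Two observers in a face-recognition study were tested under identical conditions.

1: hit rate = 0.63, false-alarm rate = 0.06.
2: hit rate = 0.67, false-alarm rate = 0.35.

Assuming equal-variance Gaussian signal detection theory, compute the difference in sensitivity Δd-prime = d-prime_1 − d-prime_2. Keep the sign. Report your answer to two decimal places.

Δd-prime = 1.06

1: z(0.63) = 0.332, z(0.06) = -1.555, d' = 1.887
2: z(0.67) = 0.440, z(0.35) = -0.385, d' = 0.825
Δd' = d'_1 − d'_2 = 1.887 − 0.825 = 1.062
1 has the higher sensitivity.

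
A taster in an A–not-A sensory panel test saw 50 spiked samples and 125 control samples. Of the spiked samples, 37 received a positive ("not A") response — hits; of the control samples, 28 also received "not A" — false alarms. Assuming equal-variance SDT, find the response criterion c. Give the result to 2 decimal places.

H = 37/50 = 0.7400
FA = 28/125 = 0.2240
Φ⁻¹(H) = 0.643
Φ⁻¹(FA) = -0.759
c = −½·[z(H) + z(FA)] = −0.5 × (0.643 + (-0.759)) = 0.058

c = 0.06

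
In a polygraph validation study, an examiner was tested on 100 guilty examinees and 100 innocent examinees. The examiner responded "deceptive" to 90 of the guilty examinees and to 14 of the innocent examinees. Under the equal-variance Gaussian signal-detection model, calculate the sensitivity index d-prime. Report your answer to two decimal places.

d-prime = 2.36

H = 90/100 = 0.9000
FA = 14/100 = 0.1400
z(H) = 1.282
z(FA) = -1.080
d' = z(H) − z(FA) = 1.282 − (-1.080) = 2.362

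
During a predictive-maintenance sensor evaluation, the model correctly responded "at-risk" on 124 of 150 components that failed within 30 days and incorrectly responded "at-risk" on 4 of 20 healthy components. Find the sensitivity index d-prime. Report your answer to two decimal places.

d-prime = 1.78

H = 124/150 = 0.8267
FA = 4/20 = 0.2000
z(0.8267) = 0.941, z(0.2000) = -0.842
d' = z(H) − z(FA) = 0.941 − (-0.842) = 1.783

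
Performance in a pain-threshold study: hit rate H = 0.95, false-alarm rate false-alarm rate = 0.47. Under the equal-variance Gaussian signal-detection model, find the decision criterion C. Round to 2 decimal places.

C = -0.78

Φ⁻¹(H) = Φ⁻¹(0.95) = 1.6449
Φ⁻¹(FA) = Φ⁻¹(0.47) = -0.0753
c = −½·[z(H) + z(FA)] = −0.5 × (1.6449 + (-0.0753)) = -0.7848
c < 0: the participant has a liberal response bias.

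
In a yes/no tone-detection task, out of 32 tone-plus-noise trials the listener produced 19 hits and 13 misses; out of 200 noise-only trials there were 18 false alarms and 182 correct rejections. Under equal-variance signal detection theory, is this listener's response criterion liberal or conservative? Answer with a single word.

z(H) = 0.237, z(FA) = -1.341
c = −½·(z(H) + z(FA)) = 0.552
c > 0 → conservative criterion (biased toward responding “no”).

conservative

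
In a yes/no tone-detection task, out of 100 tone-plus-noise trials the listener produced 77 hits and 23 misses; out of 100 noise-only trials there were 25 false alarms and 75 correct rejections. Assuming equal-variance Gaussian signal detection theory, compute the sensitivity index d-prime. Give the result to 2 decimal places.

H = 77/100 = 0.7700
FA = 25/100 = 0.2500
Φ⁻¹(0.7700) = 0.739, Φ⁻¹(0.2500) = -0.674
d' = z(H) − z(FA) = 0.739 − (-0.674) = 1.413

d-prime = 1.41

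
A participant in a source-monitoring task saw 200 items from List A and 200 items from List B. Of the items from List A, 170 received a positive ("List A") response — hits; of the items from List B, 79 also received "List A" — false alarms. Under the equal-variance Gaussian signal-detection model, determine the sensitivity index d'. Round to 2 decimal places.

H = 170/200 = 0.8500
FA = 79/200 = 0.3950
Φ⁻¹(0.8500) = 1.036, Φ⁻¹(0.3950) = -0.266
d' = z(H) − z(FA) = 1.036 − (-0.266) = 1.302

d' = 1.30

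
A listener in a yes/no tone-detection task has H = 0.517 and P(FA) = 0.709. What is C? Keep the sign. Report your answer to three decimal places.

C = -0.297

z(0.517) = 0.0426, z(0.709) = 0.5505
c = −½·[z(H) + z(FA)] = −0.5 × (0.0426 + 0.5505) = -0.29655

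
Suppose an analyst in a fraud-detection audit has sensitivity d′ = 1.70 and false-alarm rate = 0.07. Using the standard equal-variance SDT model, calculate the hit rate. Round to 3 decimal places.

hit rate = 0.589

z(false-alarm rate) = z(0.07) = -1.4758
z(H) = z(FA) + d' = -1.4758 + 1.70 = 0.2242
hit rate = Φ(0.2242) = 0.5887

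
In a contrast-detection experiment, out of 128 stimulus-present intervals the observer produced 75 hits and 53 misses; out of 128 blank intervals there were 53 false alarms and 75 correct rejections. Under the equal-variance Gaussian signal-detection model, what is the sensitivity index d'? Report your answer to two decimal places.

d' = 0.43

H = 75/128 = 0.5859
FA = 53/128 = 0.4141
Φ⁻¹(H) = 0.2170
Φ⁻¹(FA) = -0.2170
d' = z(H) − z(FA) = 0.2170 − (-0.2170) = 0.4340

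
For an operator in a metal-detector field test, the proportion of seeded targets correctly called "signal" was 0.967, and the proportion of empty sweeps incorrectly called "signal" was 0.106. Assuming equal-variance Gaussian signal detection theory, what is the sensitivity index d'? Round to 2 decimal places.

d' = 3.09

z(0.967) = 1.838, z(0.106) = -1.248
d' = z(H) − z(FA) = 1.838 − (-1.248) = 3.086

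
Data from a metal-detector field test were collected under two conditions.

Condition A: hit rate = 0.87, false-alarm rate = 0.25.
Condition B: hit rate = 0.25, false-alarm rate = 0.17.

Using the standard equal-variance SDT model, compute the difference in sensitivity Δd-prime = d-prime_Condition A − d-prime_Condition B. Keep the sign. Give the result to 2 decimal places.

Δd-prime = 1.52

Condition A: z(0.87) = 1.126, z(0.25) = -0.674, d' = 1.800
Condition B: z(0.25) = -0.674, z(0.17) = -0.954, d' = 0.280
Δd' = d'_Condition A − d'_Condition B = 1.800 − 0.280 = 1.520
Condition A has the higher sensitivity.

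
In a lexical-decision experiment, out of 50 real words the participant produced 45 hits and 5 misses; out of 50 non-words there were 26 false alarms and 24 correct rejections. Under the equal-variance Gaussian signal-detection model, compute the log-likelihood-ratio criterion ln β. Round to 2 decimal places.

H = 45/50 = 0.9000
FA = 26/50 = 0.5200
z(0.9000) = 1.282, z(0.5200) = 0.050
ln β = −½·[z(H)² − z(FA)²] = −0.5 × (1.644 − 0.003) = -0.8205

ln β = -0.82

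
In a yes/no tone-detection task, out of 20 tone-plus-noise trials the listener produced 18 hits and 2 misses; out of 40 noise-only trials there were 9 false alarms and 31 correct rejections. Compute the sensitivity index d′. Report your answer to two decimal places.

H = 18/20 = 0.9000
FA = 9/40 = 0.2250
Φ⁻¹(0.9000) = 1.2816, Φ⁻¹(0.2250) = -0.7554
d' = z(H) − z(FA) = 1.2816 − (-0.7554) = 2.0370

d′ = 2.04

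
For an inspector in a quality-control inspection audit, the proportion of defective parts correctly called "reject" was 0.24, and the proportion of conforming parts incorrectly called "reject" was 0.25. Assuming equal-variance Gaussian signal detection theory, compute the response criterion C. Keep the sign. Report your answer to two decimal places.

z(H) = z(0.24) = -0.706
z(FA) = z(0.25) = -0.674
c = −½·[z(H) + z(FA)] = −0.5 × (-0.706 + (-0.674)) = 0.690

C = 0.69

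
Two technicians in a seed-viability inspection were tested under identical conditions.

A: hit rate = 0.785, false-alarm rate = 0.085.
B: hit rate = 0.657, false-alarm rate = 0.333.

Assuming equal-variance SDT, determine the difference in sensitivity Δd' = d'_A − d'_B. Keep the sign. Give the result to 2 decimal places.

Δd' = 1.33

A: z(0.785) = 0.789, z(0.085) = -1.372, d' = 2.161
B: z(0.657) = 0.404, z(0.333) = -0.432, d' = 0.836
Δd' = d'_A − d'_B = 2.161 − 0.836 = 1.325
A has the higher sensitivity.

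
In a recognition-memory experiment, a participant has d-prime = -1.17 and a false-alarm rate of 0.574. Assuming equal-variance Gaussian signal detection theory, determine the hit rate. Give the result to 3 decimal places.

hit rate = 0.163

z(false-alarm rate) = z(0.574) = 0.1866
z(H) = z(FA) + d' = 0.1866 + (-1.17) = -0.9834
hit rate = Φ(-0.9834) = 0.1627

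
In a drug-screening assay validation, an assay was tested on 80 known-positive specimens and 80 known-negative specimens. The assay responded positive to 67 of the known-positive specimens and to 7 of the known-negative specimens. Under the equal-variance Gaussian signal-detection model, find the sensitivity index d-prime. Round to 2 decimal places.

H = 67/80 = 0.8375
FA = 7/80 = 0.0875
z(H) = z(0.8375) = 0.9842
z(FA) = z(0.0875) = -1.3563
d' = z(H) − z(FA) = 0.9842 − (-1.3563) = 2.3405

d-prime = 2.34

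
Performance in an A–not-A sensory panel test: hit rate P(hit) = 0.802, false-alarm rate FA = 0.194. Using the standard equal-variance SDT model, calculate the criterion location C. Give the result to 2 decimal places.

z(H) = z(0.802) = 0.849
z(FA) = z(0.194) = -0.863
c = −½·[z(H) + z(FA)] = −0.5 × (0.849 + (-0.863)) = 0.007
c > 0: the taster has a conservative response bias.

C = 0.01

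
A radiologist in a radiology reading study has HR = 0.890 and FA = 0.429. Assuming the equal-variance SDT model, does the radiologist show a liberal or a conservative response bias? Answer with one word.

z(H) = 1.227, z(FA) = -0.179
c = −½·(z(H) + z(FA)) = -0.524
c < 0 → liberal criterion (biased toward responding “yes”).

liberal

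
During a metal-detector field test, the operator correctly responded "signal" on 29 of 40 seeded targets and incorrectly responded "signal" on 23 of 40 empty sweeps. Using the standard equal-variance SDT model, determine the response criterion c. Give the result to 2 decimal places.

H = 29/40 = 0.7250
FA = 23/40 = 0.5750
Φ⁻¹(0.7250) = 0.5978, Φ⁻¹(0.5750) = 0.1891
c = −½·[z(H) + z(FA)] = −0.5 × (0.5978 + 0.1891) = -0.39345

c = -0.39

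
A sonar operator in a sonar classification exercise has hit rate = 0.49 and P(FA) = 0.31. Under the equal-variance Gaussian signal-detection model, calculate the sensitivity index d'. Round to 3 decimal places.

Φ⁻¹(H) = -0.0251
Φ⁻¹(FA) = -0.4959
d' = z(H) − z(FA) = -0.0251 − (-0.4959) = 0.4708

d' = 0.471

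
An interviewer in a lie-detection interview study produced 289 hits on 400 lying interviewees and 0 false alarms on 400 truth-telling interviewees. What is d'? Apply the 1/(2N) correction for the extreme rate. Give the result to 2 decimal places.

d' = 3.61

The false-alarm rate is 0/400 = 0, so apply the 1/(2N) correction: FA → 1/(2·400) = 0.00125.
z(H) = z(0.72250) = 0.590
z(FA) = z(0.00125) = -3.023
d' = 0.590 − (-3.023) = 3.613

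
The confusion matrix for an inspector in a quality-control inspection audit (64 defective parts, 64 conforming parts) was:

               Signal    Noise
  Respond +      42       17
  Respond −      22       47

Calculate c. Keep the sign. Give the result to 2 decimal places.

c = 0.11

H = 42/64 = 0.6562
FA = 17/64 = 0.2656
Φ⁻¹(0.6562) = 0.4021, Φ⁻¹(0.2656) = -0.6262
c = −½·[z(H) + z(FA)] = −0.5 × (0.4021 + (-0.6262)) = 0.11205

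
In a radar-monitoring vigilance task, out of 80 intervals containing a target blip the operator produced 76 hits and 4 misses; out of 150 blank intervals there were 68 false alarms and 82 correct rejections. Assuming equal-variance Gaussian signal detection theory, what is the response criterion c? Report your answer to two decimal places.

c = -0.76

H = 76/80 = 0.9500
FA = 68/150 = 0.4533
z(H) = z(0.9500) = 1.6449
z(FA) = z(0.4533) = -0.1173
c = −½·[z(H) + z(FA)] = −0.5 × (1.6449 + (-0.1173)) = -0.7638
c < 0: the operator has a liberal response bias.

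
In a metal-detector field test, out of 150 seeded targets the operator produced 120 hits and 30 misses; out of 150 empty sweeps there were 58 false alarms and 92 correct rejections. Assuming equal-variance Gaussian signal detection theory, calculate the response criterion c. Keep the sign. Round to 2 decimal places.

H = 120/150 = 0.8000
FA = 58/150 = 0.3867
z(H) = z(0.8000) = 0.842
z(FA) = z(0.3867) = -0.288
c = −½·[z(H) + z(FA)] = −0.5 × (0.842 + (-0.288)) = -0.277
c < 0: the operator has a liberal response bias.

c = -0.28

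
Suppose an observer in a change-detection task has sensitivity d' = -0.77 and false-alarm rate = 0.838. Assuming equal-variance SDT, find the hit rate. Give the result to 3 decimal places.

z(false-alarm rate) = z(0.838) = 0.9863
z(H) = z(FA) + d' = 0.9863 + (-0.77) = 0.2163
hit rate = Φ(0.2163) = 0.5856

hit rate = 0.586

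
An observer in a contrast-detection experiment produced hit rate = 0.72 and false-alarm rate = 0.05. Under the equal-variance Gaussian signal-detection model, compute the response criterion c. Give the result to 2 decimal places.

c = 0.53

z(H) = z(0.72) = 0.583
z(FA) = z(0.05) = -1.645
c = −½·[z(H) + z(FA)] = −0.5 × (0.583 + (-1.645)) = 0.531
c > 0: the observer has a conservative response bias.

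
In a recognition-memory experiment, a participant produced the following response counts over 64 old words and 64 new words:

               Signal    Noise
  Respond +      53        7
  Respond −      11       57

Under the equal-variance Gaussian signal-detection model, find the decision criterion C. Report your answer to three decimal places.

C = 0.142

H = 53/64 = 0.8281
FA = 7/64 = 0.1094
Φ⁻¹(0.8281) = 0.9467, Φ⁻¹(0.1094) = -1.2297
c = −½·[z(H) + z(FA)] = −0.5 × (0.9467 + (-1.2297)) = 0.1415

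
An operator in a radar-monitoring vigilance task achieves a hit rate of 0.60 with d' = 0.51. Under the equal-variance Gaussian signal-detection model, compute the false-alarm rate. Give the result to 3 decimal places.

z(hit rate) = z(0.60) = 0.2533
z(FA) = z(H) − d' = 0.2533 − 0.51 = -0.2567
false-alarm rate = Φ(-0.2567) = 0.3987

false-alarm rate = 0.399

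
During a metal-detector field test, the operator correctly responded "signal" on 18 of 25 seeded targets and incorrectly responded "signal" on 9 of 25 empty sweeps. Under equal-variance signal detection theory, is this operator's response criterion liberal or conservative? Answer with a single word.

z(H) = 0.583, z(FA) = -0.358
c = −½·(z(H) + z(FA)) = -0.1125
c < 0 → liberal criterion (biased toward responding “yes”).

liberal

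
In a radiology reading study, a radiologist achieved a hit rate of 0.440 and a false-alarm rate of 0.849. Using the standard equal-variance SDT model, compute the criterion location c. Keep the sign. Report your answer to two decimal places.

c = -0.44

Φ⁻¹(0.440) = -0.1510, Φ⁻¹(0.849) = 1.0322
c = −½·[z(H) + z(FA)] = −0.5 × (-0.1510 + 1.0322) = -0.4406
c < 0: the radiologist has a liberal response bias.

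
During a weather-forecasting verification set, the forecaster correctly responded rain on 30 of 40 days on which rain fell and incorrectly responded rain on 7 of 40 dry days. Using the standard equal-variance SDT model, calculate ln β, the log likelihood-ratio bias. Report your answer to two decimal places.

ln β = 0.21

H = 30/40 = 0.7500
FA = 7/40 = 0.1750
Φ⁻¹(0.7500) = 0.674, Φ⁻¹(0.1750) = -0.935
ln β = −½·[z(H)² − z(FA)²] = −0.5 × (0.454 − 0.874) = 0.210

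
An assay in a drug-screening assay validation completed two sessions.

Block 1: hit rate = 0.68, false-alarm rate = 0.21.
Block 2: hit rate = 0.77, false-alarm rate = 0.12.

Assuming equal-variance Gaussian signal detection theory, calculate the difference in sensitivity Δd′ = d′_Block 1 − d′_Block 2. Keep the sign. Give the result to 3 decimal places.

Δd′ = -0.640

Block 1: z(0.68) = 0.4677, z(0.21) = -0.8064, d' = 1.2741
Block 2: z(0.77) = 0.7388, z(0.12) = -1.1750, d' = 1.9138
Δd' = d'_Block 1 − d'_Block 2 = 1.2741 − 1.9138 = -0.6397
Block 2 has the higher sensitivity.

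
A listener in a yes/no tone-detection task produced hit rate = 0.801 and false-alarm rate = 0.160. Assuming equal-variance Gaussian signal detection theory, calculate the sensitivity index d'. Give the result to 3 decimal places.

z(H) = z(0.801) = 0.8452
z(FA) = z(0.160) = -0.9945
d' = z(H) − z(FA) = 0.8452 − (-0.9945) = 1.8397

d' = 1.840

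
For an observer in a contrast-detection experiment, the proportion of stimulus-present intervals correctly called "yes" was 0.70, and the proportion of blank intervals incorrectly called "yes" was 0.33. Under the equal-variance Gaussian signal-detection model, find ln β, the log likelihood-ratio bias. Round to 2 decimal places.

ln β = -0.04

z(H) = z(0.70) = 0.524
z(FA) = z(0.33) = -0.440
ln β = −½·[z(H)² − z(FA)²] = −0.5 × (0.275 − 0.194) = -0.0405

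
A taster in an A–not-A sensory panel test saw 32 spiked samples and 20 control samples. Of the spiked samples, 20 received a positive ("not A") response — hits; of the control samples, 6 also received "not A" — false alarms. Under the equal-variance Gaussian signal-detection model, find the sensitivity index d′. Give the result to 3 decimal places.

d′ = 0.843

H = 20/32 = 0.6250
FA = 6/20 = 0.3000
z(H) = z(0.6250) = 0.3186
z(FA) = z(0.3000) = -0.5244
d' = z(H) − z(FA) = 0.3186 − (-0.5244) = 0.8430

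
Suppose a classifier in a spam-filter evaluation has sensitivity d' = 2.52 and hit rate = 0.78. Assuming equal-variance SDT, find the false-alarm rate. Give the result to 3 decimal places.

false-alarm rate = 0.040

z(hit rate) = z(0.78) = 0.7722
z(FA) = z(H) − d' = 0.7722 − 2.52 = -1.7478
false-alarm rate = Φ(-1.7478) = 0.0402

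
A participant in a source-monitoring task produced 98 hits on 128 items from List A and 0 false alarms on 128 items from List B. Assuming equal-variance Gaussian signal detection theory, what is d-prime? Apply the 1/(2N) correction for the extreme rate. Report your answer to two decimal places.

d-prime = 3.38

The false-alarm rate is 0/128 = 0, so apply the 1/(2N) correction: FA → 1/(2·128) = 0.00391.
z(H) = z(0.76562) = 0.724
z(FA) = z(0.00391) = -2.660
d' = 0.724 − (-2.660) = 3.384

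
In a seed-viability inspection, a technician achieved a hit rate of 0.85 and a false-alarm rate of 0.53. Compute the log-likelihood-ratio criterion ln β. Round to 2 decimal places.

ln β = -0.53

z(H) = z(0.85) = 1.036
z(FA) = z(0.53) = 0.075
ln β = −½·[z(H)² − z(FA)²] = −0.5 × (1.073 − 0.006) = -0.5335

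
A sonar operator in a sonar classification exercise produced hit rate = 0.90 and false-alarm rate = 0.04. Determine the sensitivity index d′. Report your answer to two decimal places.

z(H) = 1.2816
z(FA) = -1.7507
d' = z(H) − z(FA) = 1.2816 − (-1.7507) = 3.0323

d′ = 3.03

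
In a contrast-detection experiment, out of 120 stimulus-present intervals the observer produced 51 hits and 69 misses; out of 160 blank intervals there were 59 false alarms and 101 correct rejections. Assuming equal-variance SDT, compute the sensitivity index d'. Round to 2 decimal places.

d' = 0.15

H = 51/120 = 0.4250
FA = 59/160 = 0.3688
Φ⁻¹(0.4250) = -0.189, Φ⁻¹(0.3688) = -0.335
d' = z(H) − z(FA) = -0.189 − (-0.335) = 0.146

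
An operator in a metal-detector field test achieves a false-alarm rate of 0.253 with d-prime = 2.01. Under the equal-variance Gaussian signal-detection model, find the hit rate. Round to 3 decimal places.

z(false-alarm rate) = z(0.253) = -0.6651
z(H) = z(FA) + d' = -0.6651 + 2.01 = 1.3449
hit rate = Φ(1.3449) = 0.9107

hit rate = 0.911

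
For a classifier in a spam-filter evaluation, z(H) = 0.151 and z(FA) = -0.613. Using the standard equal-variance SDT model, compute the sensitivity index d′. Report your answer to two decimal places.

d′ = 0.76

d' = z(H) − z(FA) = 0.151 − (-0.613) = 0.764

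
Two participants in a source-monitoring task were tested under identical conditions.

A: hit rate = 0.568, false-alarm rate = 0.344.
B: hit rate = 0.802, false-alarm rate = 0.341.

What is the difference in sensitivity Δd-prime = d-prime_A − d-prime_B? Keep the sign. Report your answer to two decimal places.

Δd-prime = -0.69

A: z(0.568) = 0.171, z(0.344) = -0.402, d' = 0.573
B: z(0.802) = 0.849, z(0.341) = -0.410, d' = 1.259
Δd' = d'_A − d'_B = 0.573 − 1.259 = -0.686
B has the higher sensitivity.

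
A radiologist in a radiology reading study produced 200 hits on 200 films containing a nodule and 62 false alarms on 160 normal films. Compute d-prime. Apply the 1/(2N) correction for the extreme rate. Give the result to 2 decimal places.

d-prime = 3.09

The hit rate is 200/200 = 1, so apply the 1/(2N) correction: H → 1 − 1/(2·200) = 0.99750.
z(H) = z(0.99750) = 2.807
z(FA) = z(0.38750) = -0.286
d' = 2.807 − (-0.286) = 3.093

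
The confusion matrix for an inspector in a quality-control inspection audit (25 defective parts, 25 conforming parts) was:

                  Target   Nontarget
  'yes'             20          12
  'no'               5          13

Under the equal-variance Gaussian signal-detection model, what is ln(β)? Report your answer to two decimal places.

ln β = -0.35

H = 20/25 = 0.8000
FA = 12/25 = 0.4800
z(0.8000) = 0.842, z(0.4800) = -0.050
ln β = −½·[z(H)² − z(FA)²] = −0.5 × (0.709 − 0.003) = -0.353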